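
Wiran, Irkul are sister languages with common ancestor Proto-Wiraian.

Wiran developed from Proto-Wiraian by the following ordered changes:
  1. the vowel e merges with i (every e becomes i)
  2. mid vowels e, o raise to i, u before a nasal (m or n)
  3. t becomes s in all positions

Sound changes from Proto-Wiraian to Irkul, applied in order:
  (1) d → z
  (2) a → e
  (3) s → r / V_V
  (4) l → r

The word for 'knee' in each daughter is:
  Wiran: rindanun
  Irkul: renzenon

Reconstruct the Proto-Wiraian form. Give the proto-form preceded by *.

*rendanon

Position 4: Wiran has d, Irkul has z. Wiran preserves d here (none of its changes turn any other segment into d), so the proto-segment is *d.
Position 7: Wiran has u, Irkul has o. Irkul preserves o here (none of its changes turn any other segment into o), so the proto-segment is *o.
Position 2: Wiran has i, Irkul has e. Taking the neighbouring segments as reconstructed: Wiran i could go back to *e or *i; Irkul e could go back to *a or *e — the one source consistent with every daughter is *e.
Continuing position by position gives *rendanon; check it forward:
Wiran: *rendanon > rindanon > rindanun  (by vowel merger, pre-nasal raising)
Irkul: *rendanon > renzanon > renzenon  (by unconditioned shift, vowel merger)
*rendanon is the unique common source.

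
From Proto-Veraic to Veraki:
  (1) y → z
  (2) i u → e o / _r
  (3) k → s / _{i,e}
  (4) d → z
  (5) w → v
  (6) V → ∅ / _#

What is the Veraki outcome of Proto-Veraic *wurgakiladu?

Veraki: *wurgakiladu
  wurgakiladu (rule 1 does not apply)
  wurgakiladu → worgakiladu   [pre-rhotic lowering]
  worgakiladu → worgasiladu   [palatalisation]
  worgasiladu → worgasilazu   [unconditioned shift]
  worgasilazu → vorgasilazu   [unconditioned shift]
  vorgasilazu → vorgasilaz   [apocope]
  giving Veraki vorgasilaz.

vorgasilaz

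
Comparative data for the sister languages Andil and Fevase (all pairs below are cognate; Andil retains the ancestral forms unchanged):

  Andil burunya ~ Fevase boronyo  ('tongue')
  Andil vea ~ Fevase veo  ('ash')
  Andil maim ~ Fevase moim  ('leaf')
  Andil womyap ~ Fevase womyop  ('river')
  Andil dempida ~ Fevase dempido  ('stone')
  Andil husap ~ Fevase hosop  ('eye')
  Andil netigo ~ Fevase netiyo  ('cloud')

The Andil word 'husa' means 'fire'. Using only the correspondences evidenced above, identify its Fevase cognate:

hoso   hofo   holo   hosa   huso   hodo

hoso

husap ~ hosop — Andil u corresponds to Fevase o after a consonant, before a consonant other than r, m, n, p, b, f, v.
burunya ~ boronyo, dempida ~ dempido — Andil a corresponds to Fevase o word-finally.
Applying these to Andil 'husa':
  husa → hosa   (u→o after a consonant, before a consonant other than r, m, n, p, b, f, v)
  hosa → hoso   (a→o word-finally)
So the Fevase cognate is 'hoso'.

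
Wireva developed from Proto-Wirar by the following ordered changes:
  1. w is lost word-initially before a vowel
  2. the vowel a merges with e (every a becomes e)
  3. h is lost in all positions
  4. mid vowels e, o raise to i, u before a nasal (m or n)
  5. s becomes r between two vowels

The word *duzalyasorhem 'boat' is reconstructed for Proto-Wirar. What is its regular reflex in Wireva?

Wireva: start from *duzalyasorhem.
  rule 1: no change — duzalyasorhem
  rule 2 (vowel merger): duzalyasorhem → duzelyesorhem
  rule 3 (h-loss): duzelyesorhem → duzelyesorem
  rule 4 (pre-nasal raising): duzelyesorem → duzelyesorim
  rule 5 (rhotacism): duzelyesorim → duzelyerorim
  ⇒ Wireva duzelyerorim

duzelyerorim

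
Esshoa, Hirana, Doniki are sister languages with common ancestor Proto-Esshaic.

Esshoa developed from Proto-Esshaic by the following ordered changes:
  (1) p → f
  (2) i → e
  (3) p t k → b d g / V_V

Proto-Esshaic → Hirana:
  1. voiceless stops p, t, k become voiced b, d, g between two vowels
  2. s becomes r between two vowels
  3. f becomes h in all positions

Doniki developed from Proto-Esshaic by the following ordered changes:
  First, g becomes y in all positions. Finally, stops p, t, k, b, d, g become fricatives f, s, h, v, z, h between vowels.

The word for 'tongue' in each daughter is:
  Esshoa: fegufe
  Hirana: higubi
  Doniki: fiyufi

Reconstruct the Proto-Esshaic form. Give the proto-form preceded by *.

Position 1: Esshoa has f, Hirana has h, Doniki has f. Taking the neighbouring segments as reconstructed: Esshoa f could go back to *p or *f; Hirana h could go back to *f or *h; Doniki f can only go back to *f — the one source consistent with every daughter is *f.
Position 3: Esshoa has g, Hirana has g, Doniki has y. Taking the neighbouring segments as reconstructed: Esshoa g could go back to *k or *g; Hirana g could go back to *k or *g; Doniki y could go back to *g or *y — the one source consistent with every daughter is *g.
Position 6: Esshoa has e, Hirana has i, Doniki has i. Hirana preserves i here (none of its changes turn any other segment into i), so the proto-segment is *i.
Verify the candidate proto-form against each daughter:
Esshoa: *figupi
  figupi → figufi   [unconditioned shift]
  figufi → fegufe   [vowel merger]
  fegufe (rule 3 does not apply)
  giving Esshoa fegufe.
Hirana: *figupi
  figupi → figubi   [intervocalic voicing]
  figubi (rule 2 does not apply)
  figubi → higubi   [unconditioned shift]
  giving Hirana higubi.
Doniki: *figupi > fiyupi > fiyufi  (by unconditioned shift, intervocalic lenition)
*figupi is the unique common source.

*figupi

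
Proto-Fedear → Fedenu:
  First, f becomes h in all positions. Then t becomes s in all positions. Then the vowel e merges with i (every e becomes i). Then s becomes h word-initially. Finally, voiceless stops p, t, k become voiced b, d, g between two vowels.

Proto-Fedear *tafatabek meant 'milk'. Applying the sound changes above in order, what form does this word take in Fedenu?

Fedenu: *tafatabek > tahatabek > sahasabek > sahasabik > hahasabik  (by unconditioned shift, unconditioned shift, vowel merger, debuccalisation)

hahasabik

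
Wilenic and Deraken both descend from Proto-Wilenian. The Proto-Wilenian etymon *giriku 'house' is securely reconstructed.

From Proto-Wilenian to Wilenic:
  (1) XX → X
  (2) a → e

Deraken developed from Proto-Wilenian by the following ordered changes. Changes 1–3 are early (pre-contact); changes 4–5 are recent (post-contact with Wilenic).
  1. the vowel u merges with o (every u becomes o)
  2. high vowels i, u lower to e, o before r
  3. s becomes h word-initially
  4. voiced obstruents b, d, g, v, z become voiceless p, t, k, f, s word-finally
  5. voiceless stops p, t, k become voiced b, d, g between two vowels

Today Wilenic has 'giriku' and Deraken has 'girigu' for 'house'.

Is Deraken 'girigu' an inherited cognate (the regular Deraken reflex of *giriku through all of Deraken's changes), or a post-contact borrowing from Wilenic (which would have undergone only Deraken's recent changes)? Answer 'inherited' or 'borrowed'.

borrowed

If inherited, *giriku would pass through all of Deraken's changes:
Deraken: *giriku
  giriku → giriko   [vowel merger]
  giriko → geriko   [pre-rhotic lowering]
  geriko (rule 3 does not apply)
  geriko (rule 4 does not apply)
  geriko → gerigo   [intervocalic voicing]
  giving Deraken gerigo.
If borrowed from Wilenic 'giriku' after the early changes, it would undergo only the recent ones:
  rule 4 (final devoicing): no change (giriku)
  rule 5 (intervocalic voicing): giriku → girigu
  ⇒ as a loan: girigu
Deraken 'girigu' matches the loan outcome 'girigu', not the inherited 'gerigo' — it skipped the early Deraken changes, so it was borrowed from Wilenic.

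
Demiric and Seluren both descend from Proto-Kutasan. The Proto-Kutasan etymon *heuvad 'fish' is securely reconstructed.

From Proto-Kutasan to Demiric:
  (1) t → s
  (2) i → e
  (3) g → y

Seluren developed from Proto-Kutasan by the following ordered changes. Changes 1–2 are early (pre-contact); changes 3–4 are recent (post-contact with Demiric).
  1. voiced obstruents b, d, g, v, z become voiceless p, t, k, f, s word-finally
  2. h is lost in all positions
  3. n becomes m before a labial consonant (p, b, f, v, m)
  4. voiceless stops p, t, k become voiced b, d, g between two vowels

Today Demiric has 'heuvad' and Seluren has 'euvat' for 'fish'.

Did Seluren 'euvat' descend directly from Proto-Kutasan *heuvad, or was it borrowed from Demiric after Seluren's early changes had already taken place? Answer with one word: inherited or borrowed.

If inherited, *heuvad would pass through all of Seluren's changes:
Seluren: start from *heuvad.
  rule 1 (final devoicing): heuvad → heuvat
  rule 2 (h-loss): heuvat → euvat
  rule 3: no change — euvat
  rule 4: no change — euvat
  ⇒ Seluren euvat
If borrowed from Demiric 'heuvad' after the early changes, it would undergo only the recent ones:
  rule 3 (nasal place assimilation): no change (heuvad)
  rule 4 (intervocalic voicing): no change (heuvad)
  ⇒ as a loan: heuvad
Seluren 'euvat' matches the inherited outcome exactly, so it is an inherited cognate, not a loan.

inherited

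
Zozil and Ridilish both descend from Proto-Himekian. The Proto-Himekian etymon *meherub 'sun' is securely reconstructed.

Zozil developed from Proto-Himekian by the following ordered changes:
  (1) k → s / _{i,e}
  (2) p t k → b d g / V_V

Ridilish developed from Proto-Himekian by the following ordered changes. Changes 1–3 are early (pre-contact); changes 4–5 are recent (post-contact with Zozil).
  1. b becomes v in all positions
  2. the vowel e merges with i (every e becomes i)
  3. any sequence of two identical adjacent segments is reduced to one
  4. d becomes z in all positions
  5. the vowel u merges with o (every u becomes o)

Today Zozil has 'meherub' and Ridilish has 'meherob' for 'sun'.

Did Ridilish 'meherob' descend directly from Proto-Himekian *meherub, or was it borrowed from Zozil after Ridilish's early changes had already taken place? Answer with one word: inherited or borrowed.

If inherited, *meherub would pass through all of Ridilish's changes:
Ridilish: *meherub
  meherub → meheruv   [unconditioned shift]
  meheruv → mihiruv   [vowel merger]
  mihiruv (rule 3 does not apply)
  mihiruv (rule 4 does not apply)
  mihiruv → mihirov   [vowel merger]
  giving Ridilish mihirov.
If borrowed from Zozil 'meherub' after the early changes, it would undergo only the recent ones:
  rule 4 (unconditioned shift): no change (meherub)
  rule 5 (vowel merger): meherub → meherob
  ⇒ as a loan: meherob
Ridilish 'meherob' matches the loan outcome 'meherob', not the inherited 'mihirov' — it skipped the early Ridilish changes, so it was borrowed from Zozil.

borrowed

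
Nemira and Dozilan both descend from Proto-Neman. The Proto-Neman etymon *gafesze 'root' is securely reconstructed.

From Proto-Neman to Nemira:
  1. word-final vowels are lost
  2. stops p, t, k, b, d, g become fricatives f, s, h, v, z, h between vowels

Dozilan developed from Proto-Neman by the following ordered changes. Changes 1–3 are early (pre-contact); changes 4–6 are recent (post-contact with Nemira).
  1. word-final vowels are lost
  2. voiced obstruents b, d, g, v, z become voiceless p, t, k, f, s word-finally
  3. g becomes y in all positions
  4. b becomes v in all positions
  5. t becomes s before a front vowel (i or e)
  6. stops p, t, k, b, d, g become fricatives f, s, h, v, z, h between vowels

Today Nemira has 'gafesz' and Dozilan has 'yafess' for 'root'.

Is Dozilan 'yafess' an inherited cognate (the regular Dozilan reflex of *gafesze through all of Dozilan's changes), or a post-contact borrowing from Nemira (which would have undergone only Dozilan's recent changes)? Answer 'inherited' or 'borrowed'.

If inherited, *gafesze would pass through all of Dozilan's changes:
Dozilan: start from *gafesze.
  rule 1 (apocope): gafesze → gafesz
  rule 2 (final devoicing): gafesz → gafess
  rule 3 (unconditioned shift): gafess → yafess
  rule 4: no change — yafess
  rule 5: no change — yafess
  rule 6: no change — yafess
  ⇒ Dozilan yafess
If borrowed from Nemira 'gafesz' after the early changes, it would undergo only the recent ones:
  rule 4 (unconditioned shift): no change (gafesz)
  rule 5 (palatalisation): no change (gafesz)
  rule 6 (intervocalic lenition): no change (gafesz)
  ⇒ as a loan: gafesz
Dozilan 'yafess' matches the inherited outcome exactly, so it is an inherited cognate, not a loan.

inherited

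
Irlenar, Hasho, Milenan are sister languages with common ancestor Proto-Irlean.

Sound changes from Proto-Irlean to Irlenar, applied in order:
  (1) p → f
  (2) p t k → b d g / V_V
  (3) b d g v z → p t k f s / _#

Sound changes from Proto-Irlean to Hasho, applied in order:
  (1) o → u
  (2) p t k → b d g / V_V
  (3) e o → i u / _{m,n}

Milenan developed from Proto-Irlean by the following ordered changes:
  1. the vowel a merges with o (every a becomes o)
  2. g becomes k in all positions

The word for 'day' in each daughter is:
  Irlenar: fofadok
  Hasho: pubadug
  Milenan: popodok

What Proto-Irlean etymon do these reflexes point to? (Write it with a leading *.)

*popadog

Position 4: Irlenar has a, Hasho has a, Milenan has o. Irlenar preserves a here (none of its changes turn any other segment into a), so the proto-segment is *a.
Position 3: Irlenar has f, Hasho has b, Milenan has p. Milenan preserves p here (none of its changes turn any other segment into p), so the proto-segment is *p.
Position 7: Irlenar has k, Hasho has g, Milenan has k. Taking the neighbouring segments as reconstructed: Irlenar k could go back to *k or *g; Hasho g can only go back to *g; Milenan k could go back to *k or *g — the one source consistent with every daughter is *g.
Continuing position by position gives *popadog; check it forward:
Irlenar: start from *popadog.
  rule 1 (unconditioned shift): popadog → fofadog
  rule 2: no change — fofadog
  rule 3 (final devoicing): fofadog → fofadok
  ⇒ Irlenar fofadok
Hasho: *popadog > pupadug > pubadug  (by vowel merger, intervocalic voicing)
Milenan: *popadog > popodog > popodok  (by vowel merger, unconditioned shift)
Only *popadog yields all of Irlenar fofadok, Hasho pubadug, Milenan popodok.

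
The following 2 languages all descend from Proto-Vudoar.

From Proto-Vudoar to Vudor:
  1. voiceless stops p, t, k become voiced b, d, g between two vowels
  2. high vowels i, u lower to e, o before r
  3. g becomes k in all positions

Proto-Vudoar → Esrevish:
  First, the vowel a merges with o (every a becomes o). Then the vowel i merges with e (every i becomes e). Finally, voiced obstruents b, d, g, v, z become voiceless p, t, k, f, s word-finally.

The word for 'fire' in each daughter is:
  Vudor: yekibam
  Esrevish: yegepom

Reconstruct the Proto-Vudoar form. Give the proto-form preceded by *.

*yegipam

Position 3: Vudor has k, Esrevish has g. Esrevish preserves g here (none of its changes turn any other segment into g), so the proto-segment is *g.
Position 5: Vudor has b, Esrevish has p. Taking the neighbouring segments as reconstructed: Vudor b could go back to *p or *b; Esrevish p can only go back to *p — the one source consistent with every daughter is *p.
Position 6: Vudor has a, Esrevish has o. Vudor preserves a here (none of its changes turn any other segment into a), so the proto-segment is *a.
This points to *yegipam. Verify forward in each daughter:
Vudor: start from *yegipam.
  rule 1 (intervocalic voicing): yegipam → yegibam
  rule 2: no change — yegibam
  rule 3 (unconditioned shift): yegibam → yekibam
  ⇒ Vudor yekibam
Esrevish: *yegipam > yegipom > yegepom  (by vowel merger, vowel merger)
Only *yegipam yields all of Vudor yekibam, Esrevish yegepom.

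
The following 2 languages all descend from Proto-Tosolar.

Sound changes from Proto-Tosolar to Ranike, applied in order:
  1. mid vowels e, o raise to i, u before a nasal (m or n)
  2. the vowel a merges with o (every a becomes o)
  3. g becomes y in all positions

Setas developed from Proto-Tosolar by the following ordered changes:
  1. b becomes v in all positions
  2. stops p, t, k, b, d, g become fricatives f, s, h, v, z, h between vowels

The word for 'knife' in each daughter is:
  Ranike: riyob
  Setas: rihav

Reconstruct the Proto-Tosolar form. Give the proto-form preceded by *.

*rigab

Position 4: Ranike has o, Setas has a. Setas preserves a here (none of its changes turn any other segment into a), so the proto-segment is *a.
Position 5: Ranike has b, Setas has v. Ranike preserves b here (none of its changes turn any other segment into b), so the proto-segment is *b.
Verify the candidate proto-form against each daughter:
Ranike: *rigab > rigob > riyob  (by vowel merger, unconditioned shift)
Setas: start from *rigab.
  rule 1 (unconditioned shift): rigab → rigav
  rule 2 (intervocalic lenition): rigav → rihav
  ⇒ Setas rihav
No other proto-form is consistent with every reflex, so the reconstruction is *rigab.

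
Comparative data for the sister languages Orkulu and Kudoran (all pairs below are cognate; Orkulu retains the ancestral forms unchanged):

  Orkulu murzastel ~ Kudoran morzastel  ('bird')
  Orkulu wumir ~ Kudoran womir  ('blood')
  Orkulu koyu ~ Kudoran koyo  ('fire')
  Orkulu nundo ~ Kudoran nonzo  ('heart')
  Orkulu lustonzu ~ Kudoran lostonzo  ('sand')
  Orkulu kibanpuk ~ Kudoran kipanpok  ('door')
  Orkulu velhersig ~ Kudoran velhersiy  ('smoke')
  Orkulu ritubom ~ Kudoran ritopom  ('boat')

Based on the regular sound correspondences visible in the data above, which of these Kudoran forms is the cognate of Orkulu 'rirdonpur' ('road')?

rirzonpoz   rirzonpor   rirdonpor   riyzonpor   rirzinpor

nundo ~ nonzo — Orkulu d corresponds to Kudoran z after a consonant, before a back vowel.
murzastel ~ morzastel — Orkulu u corresponds to Kudoran o after a consonant, before r.
Applying these to Orkulu 'rirdonpur':
  rirdonpur → rirzonpur   (d→z after a consonant, before a back vowel)
  rirzonpur → rirzonpor   (u→o after a consonant, before r)
So the Kudoran cognate is 'rirzonpor'.

rirzonpor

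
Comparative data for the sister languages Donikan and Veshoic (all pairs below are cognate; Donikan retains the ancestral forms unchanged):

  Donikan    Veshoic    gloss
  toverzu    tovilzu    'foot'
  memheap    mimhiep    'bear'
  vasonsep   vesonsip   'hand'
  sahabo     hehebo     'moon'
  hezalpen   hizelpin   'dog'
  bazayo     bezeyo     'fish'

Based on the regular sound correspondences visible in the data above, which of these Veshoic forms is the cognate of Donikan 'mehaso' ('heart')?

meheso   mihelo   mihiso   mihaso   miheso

hezalpen ~ hizelpin — Donikan e corresponds to Veshoic i after a consonant, before a consonant other than r, m, n, p, b, f, v.
vasonsep ~ vesonsip, sahabo ~ hehebo — Donikan a corresponds to Veshoic e after a consonant, before a consonant other than r, m, n, p, b, f, v.
Applying these to Donikan 'mehaso':
  mehaso → mihaso   (e→i after a consonant, before a consonant other than r, m, n, p, b, f, v)
  mihaso → miheso   (a→e after a consonant, before a consonant other than r, m, n, p, b, f, v)
So the Veshoic cognate is 'miheso'.

miheso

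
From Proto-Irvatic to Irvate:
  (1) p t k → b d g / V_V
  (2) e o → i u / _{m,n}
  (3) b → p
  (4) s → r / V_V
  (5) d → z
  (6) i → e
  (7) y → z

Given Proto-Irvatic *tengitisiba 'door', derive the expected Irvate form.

tengezerepa

Irvate: start from *tengitisiba.
  rule 1 (intervocalic voicing): tengitisiba → tengidisiba
  rule 2 (pre-nasal raising): tengidisiba → tingidisiba
  rule 3 (unconditioned shift): tingidisiba → tingidisipa
  rule 4 (rhotacism): tingidisipa → tingidiripa
  rule 5 (unconditioned shift): tingidiripa → tingiziripa
  rule 6 (vowel merger): tingiziripa → tengezerepa
  rule 7: no change — tengezerepa
  ⇒ Irvate tengezerepa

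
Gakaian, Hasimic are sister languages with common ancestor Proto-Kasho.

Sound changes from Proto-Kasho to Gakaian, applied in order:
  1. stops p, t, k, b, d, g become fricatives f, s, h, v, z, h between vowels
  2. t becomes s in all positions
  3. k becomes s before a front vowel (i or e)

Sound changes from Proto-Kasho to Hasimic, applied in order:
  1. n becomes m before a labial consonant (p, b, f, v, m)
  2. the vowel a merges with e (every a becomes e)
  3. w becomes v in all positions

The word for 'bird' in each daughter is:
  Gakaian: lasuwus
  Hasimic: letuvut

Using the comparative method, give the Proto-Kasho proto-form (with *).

*latuwut

Position 5: Gakaian has w, Hasimic has v. Gakaian preserves w here (none of its changes turn any other segment into w), so the proto-segment is *w.
Position 7: Gakaian has s, Hasimic has t. Hasimic preserves t here (none of its changes turn any other segment into t), so the proto-segment is *t.
This points to *latuwut. Verify forward in each daughter:
Gakaian: *latuwut
  latuwut → lasuwut   [intervocalic lenition]
  lasuwut → lasuwus   [unconditioned shift]
  lasuwus (rule 3 does not apply)
  giving Gakaian lasuwus.
Hasimic: *latuwut > letuwut > letuvut  (by vowel merger, unconditioned shift)
No other proto-form is consistent with every reflex, so the reconstruction is *latuwut.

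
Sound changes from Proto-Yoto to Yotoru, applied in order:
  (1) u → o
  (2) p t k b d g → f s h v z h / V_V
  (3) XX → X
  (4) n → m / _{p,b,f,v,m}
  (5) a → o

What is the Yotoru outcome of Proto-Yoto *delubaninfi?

Yotoru: *delubaninfi
  delubaninfi → delobaninfi   [vowel merger]
  delobaninfi → delovaninfi   [intervocalic lenition]
  delovaninfi (rule 3 does not apply)
  delovaninfi → delovanimfi   [nasal place assimilation]
  delovanimfi → delovonimfi   [vowel merger]
  giving Yotoru delovonimfi.

delovonimfi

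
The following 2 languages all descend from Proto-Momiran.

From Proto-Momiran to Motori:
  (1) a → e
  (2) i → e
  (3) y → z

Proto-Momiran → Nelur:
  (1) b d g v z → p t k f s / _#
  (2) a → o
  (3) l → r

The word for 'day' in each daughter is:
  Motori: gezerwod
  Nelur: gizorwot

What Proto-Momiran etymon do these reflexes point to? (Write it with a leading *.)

*gizarwod

Position 2: Motori has e, Nelur has i. Nelur preserves i here (none of its changes turn any other segment into i), so the proto-segment is *i.
Position 4: Motori has e, Nelur has o. Taking the neighbouring segments as reconstructed: Motori e could go back to *a or *e or *i; Nelur o could go back to *a or *o — the one source consistent with every daughter is *a.
Position 8: Motori has d, Nelur has t. Motori preserves d here (none of its changes turn any other segment into d), so the proto-segment is *d.
The remaining positions agree across the daughters. Check the candidate against every language:
Motori: *gizarwod > gizerwod > gezerwod  (by vowel merger, vowel merger)
Nelur: *gizarwod
  gizarwod → gizarwot   [final devoicing]
  gizarwot → gizorwot   [vowel merger]
  gizorwot (rule 3 does not apply)
  giving Nelur gizorwot.
Only *gizarwod yields all of Motori gezerwod, Nelur gizorwot.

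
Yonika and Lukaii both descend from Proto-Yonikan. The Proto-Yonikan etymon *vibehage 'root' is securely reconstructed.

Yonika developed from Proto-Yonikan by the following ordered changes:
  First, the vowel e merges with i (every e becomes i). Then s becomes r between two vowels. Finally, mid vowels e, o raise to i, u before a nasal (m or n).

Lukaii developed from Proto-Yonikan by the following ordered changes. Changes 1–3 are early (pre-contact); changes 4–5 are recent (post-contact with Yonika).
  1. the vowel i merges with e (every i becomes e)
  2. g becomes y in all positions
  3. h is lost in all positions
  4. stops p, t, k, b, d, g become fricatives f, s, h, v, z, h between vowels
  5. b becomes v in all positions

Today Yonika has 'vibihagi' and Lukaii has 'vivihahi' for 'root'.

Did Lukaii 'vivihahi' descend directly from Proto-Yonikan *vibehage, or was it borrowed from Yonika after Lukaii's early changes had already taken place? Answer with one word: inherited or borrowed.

borrowed

If inherited, *vibehage would pass through all of Lukaii's changes:
Lukaii: start from *vibehage.
  rule 1 (vowel merger): vibehage → vebehage
  rule 2 (unconditioned shift): vebehage → vebehaye
  rule 3 (h-loss): vebehaye → vebeaye
  rule 4 (intervocalic lenition): vebeaye → veveaye
  rule 5: no change — veveaye
  ⇒ Lukaii veveaye
If borrowed from Yonika 'vibihagi' after the early changes, it would undergo only the recent ones:
  rule 4 (intervocalic lenition): vibihagi → vivihahi
  rule 5 (unconditioned shift): no change (vivihahi)
  ⇒ as a loan: vivihahi
Lukaii 'vivihahi' matches the loan outcome 'vivihahi', not the inherited 'veveaye' — it skipped the early Lukaii changes, so it was borrowed from Yonika.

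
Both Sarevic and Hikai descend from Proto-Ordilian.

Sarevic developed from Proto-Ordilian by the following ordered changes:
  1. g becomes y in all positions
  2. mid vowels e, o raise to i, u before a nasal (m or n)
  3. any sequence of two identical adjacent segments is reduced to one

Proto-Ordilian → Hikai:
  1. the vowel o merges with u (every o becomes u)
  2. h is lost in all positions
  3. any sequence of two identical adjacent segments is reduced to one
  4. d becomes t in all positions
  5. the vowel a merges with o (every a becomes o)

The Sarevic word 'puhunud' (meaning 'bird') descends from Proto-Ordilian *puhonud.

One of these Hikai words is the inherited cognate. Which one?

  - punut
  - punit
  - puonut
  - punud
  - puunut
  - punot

punut

Hikai: *puhonud > puhunud > puunud > punud > punut  (by vowel merger, h-loss, degemination, unconditioned shift)
Only 'punut' matches the regular Hikai development of *puhonud.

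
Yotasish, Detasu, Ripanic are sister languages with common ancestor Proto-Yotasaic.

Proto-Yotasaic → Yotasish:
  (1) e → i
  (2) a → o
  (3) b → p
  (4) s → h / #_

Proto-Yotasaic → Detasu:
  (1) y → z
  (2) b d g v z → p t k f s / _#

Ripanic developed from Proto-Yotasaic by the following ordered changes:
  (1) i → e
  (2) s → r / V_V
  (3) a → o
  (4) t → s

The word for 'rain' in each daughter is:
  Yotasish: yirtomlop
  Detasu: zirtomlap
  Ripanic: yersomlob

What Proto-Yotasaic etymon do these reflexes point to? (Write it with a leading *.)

Position 4: Yotasish has t, Detasu has t, Ripanic has s. Yotasish preserves t here (none of its changes turn any other segment into t), so the proto-segment is *t.
Position 2: Yotasish has i, Detasu has i, Ripanic has e. Detasu preserves i here (none of its changes turn any other segment into i), so the proto-segment is *i.
Position 1: Yotasish has y, Detasu has z, Ripanic has y. Yotasish preserves y here (none of its changes turn any other segment into y), so the proto-segment is *y.
Verify the candidate proto-form against each daughter:
Yotasish: start from *yirtomlab.
  rule 1: no change — yirtomlab
  rule 2 (vowel merger): yirtomlab → yirtomlob
  rule 3 (unconditioned shift): yirtomlob → yirtomlop
  rule 4: no change — yirtomlop
  ⇒ Yotasish yirtomlop
Detasu: start from *yirtomlab.
  rule 1 (unconditioned shift): yirtomlab → zirtomlab
  rule 2 (final devoicing): zirtomlab → zirtomlap
  ⇒ Detasu zirtomlap
Ripanic: start from *yirtomlab.
  rule 1 (vowel merger): yirtomlab → yertomlab
  rule 2: no change — yertomlab
  rule 3 (vowel merger): yertomlab → yertomlob
  rule 4 (unconditioned shift): yertomlob → yersomlob
  ⇒ Ripanic yersomlob
*yirtomlab is the unique common source.

*yirtomlab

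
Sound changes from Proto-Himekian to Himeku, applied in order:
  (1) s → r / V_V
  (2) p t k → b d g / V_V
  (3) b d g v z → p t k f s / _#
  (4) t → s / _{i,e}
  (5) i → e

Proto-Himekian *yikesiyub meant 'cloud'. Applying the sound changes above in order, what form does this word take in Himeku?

yegereyup

Himeku: start from *yikesiyub.
  rule 1 (rhotacism): yikesiyub → yikeriyub
  rule 2 (intervocalic voicing): yikeriyub → yigeriyub
  rule 3 (final devoicing): yigeriyub → yigeriyup
  rule 4: no change — yigeriyup
  rule 5 (vowel merger): yigeriyup → yegereyup
  ⇒ Himeku yegereyup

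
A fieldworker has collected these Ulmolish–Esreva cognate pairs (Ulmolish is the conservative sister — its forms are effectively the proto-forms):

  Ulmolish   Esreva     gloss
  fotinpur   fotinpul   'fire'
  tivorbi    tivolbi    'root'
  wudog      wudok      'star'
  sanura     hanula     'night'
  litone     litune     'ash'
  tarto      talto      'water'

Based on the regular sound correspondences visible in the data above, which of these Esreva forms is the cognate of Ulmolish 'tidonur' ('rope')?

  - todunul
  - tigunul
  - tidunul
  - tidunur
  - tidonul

tidunul

litone ~ litune — Ulmolish o corresponds to Esreva u after a consonant, before a nasal.
fotinpur ~ fotinpul — Ulmolish r corresponds to Esreva l word-finally.
Applying these to Ulmolish 'tidonur':
  tidonur → tidunur   (o→u after a consonant, before a nasal)
  tidunur → tidunul   (r→l word-finally)
So the Esreva cognate is 'tidunul'.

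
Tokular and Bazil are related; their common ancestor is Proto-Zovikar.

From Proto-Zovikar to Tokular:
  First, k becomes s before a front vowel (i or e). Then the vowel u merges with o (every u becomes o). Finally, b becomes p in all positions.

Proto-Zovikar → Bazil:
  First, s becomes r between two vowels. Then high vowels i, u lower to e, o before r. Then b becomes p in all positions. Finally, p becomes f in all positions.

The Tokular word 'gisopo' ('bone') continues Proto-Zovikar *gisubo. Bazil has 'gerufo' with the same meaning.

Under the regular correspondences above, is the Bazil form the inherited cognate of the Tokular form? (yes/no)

Derive the expected Bazil reflex of *gisubo:
Bazil: *gisubo
  gisubo → girubo   [rhotacism]
  girubo → gerubo   [pre-rhotic lowering]
  gerubo → gerupo   [unconditioned shift]
  gerupo → gerufo   [unconditioned shift]
  giving Bazil gerufo.
Bazil 'gerufo' matches the regular reflex exactly, so the pair is cognate.

yes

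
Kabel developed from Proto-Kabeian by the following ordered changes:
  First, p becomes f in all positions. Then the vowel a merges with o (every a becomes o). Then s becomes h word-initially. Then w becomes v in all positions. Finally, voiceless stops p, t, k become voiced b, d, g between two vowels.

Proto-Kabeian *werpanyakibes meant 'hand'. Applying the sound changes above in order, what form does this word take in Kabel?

verfonyogibes

Kabel: *werpanyakibes
  werpanyakibes → werfanyakibes   [unconditioned shift]
  werfanyakibes → werfonyokibes   [vowel merger]
  werfonyokibes (rule 3 does not apply)
  werfonyokibes → verfonyokibes   [unconditioned shift]
  verfonyokibes → verfonyogibes   [intervocalic voicing]
  giving Kabel verfonyogibes.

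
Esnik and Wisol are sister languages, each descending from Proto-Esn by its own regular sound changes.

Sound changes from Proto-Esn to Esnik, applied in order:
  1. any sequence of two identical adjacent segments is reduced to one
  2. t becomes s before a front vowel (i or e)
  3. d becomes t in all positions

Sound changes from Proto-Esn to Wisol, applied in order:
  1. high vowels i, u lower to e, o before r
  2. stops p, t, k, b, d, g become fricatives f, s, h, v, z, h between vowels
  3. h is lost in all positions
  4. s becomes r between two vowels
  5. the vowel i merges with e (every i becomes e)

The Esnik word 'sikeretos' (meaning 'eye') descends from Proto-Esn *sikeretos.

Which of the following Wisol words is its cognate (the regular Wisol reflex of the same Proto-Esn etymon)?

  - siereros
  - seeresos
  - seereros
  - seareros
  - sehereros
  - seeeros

Wisol: *sikeretos
  sikeretos (rule 1 does not apply)
  sikeretos → siheresos   [intervocalic lenition]
  siheresos → sieresos   [h-loss]
  sieresos → siereros   [rhotacism]
  siereros → seereros   [vowel merger]
  giving Wisol seereros.
Among the options, 'seereros' alone shows every Wisol change applied in order.

seereros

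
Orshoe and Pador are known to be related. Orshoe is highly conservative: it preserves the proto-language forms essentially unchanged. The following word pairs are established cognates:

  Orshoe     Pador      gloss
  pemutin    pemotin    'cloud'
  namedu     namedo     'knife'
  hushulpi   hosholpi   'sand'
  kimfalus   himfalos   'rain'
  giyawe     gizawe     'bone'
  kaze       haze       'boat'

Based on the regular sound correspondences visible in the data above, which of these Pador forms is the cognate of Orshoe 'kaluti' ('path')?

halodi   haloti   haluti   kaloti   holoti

kaze ~ haze — Orshoe k corresponds to Pador h word-initially before a back vowel.
pemutin ~ pemotin, hushulpi ~ hosholpi — Orshoe u corresponds to Pador o after a consonant, before a consonant other than r, m, n, p, b, f, v.
Applying these to Orshoe 'kaluti':
  kaluti → haluti   (k→h word-initially before a back vowel)
  haluti → haloti   (u→o after a consonant, before a consonant other than r, m, n, p, b, f, v)
So the Pador cognate is 'haloti'.

haloti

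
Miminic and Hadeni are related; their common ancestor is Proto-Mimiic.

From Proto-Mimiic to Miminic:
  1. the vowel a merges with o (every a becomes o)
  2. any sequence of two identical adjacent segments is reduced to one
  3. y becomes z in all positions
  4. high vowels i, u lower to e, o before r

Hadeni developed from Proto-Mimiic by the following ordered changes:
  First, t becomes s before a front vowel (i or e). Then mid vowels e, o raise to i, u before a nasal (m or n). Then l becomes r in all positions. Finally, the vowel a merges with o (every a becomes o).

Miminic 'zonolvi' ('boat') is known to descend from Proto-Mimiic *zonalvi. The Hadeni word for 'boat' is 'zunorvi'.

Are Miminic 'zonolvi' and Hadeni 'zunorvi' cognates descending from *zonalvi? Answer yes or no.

Derive the expected Hadeni reflex of *zonalvi:
Hadeni: start from *zonalvi.
  rule 1: no change — zonalvi
  rule 2 (pre-nasal raising): zonalvi → zunalvi
  rule 3 (unconditioned shift): zunalvi → zunarvi
  rule 4 (vowel merger): zunarvi → zunorvi
  ⇒ Hadeni zunorvi
Hadeni 'zunorvi' matches the regular reflex exactly, so the pair is cognate.

yes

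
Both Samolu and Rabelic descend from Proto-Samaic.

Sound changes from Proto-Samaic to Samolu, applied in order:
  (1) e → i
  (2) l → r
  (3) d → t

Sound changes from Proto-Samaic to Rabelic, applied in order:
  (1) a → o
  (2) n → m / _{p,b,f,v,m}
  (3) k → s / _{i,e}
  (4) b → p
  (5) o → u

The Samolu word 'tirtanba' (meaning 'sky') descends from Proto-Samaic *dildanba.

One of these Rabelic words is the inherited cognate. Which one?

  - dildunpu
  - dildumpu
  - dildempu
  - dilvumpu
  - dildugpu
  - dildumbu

dildumpu

Rabelic: *dildanba
  dildanba → dildonbo   [vowel merger]
  dildonbo → dildombo   [nasal place assimilation]
  dildombo (rule 3 does not apply)
  dildombo → dildompo   [unconditioned shift]
  dildompo → dildumpu   [vowel merger]
  giving Rabelic dildumpu.
Only 'dildumpu' matches the regular Rabelic development of *dildanba.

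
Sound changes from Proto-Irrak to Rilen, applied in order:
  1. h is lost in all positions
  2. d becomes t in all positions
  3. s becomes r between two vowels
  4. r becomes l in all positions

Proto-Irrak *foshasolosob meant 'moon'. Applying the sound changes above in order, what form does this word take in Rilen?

Rilen: *foshasolosob
  foshasolosob → fosasolosob   [h-loss]
  fosasolosob (rule 2 does not apply)
  fosasolosob → forarolorob   [rhotacism]
  forarolorob → folalololob   [unconditioned shift]
  giving Rilen folalololob.

folalololob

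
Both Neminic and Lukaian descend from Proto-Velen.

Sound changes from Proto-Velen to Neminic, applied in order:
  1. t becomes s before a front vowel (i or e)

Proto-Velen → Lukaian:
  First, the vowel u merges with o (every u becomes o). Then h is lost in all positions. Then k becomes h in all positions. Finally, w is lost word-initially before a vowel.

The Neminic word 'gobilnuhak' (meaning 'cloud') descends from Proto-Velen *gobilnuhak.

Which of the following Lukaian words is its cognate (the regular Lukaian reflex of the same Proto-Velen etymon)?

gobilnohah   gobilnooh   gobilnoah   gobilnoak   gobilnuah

gobilnoah

Lukaian: *gobilnuhak
  gobilnuhak → gobilnohak   [vowel merger]
  gobilnohak → gobilnoak   [h-loss]
  gobilnoak → gobilnoah   [unconditioned shift]
  gobilnoah (rule 4 does not apply)
  giving Lukaian gobilnoah.
Among the options, 'gobilnoah' alone shows every Lukaian change applied in order.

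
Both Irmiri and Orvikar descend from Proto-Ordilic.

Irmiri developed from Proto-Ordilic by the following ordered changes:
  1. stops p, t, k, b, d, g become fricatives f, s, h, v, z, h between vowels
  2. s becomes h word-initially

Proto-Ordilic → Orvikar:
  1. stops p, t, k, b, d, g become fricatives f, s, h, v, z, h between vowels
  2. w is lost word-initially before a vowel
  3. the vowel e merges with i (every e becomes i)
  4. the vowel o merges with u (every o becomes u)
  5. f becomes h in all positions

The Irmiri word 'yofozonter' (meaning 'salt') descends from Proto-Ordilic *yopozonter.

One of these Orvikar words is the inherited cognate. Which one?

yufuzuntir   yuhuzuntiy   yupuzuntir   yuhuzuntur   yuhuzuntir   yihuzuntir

yuhuzuntir

Orvikar: start from *yopozonter.
  rule 1 (intervocalic lenition): yopozonter → yofozonter
  rule 2: no change — yofozonter
  rule 3 (vowel merger): yofozonter → yofozontir
  rule 4 (vowel merger): yofozontir → yufuzuntir
  rule 5 (unconditioned shift): yufuzuntir → yuhuzuntir
  ⇒ Orvikar yuhuzuntir
Among the options, 'yuhuzuntir' alone shows every Orvikar change applied in order.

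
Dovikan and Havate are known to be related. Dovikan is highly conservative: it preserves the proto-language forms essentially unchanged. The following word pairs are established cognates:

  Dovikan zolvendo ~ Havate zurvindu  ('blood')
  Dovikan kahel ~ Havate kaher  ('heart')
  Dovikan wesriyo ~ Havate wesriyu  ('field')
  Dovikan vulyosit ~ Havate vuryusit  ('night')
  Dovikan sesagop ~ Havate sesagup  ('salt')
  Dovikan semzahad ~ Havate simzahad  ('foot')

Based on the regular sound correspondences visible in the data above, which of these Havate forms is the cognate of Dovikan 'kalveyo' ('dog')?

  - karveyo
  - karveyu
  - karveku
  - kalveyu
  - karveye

zolvendo ~ zurvindu — Dovikan l corresponds to Havate r after a vowel, before a labial obstruent.
zolvendo ~ zurvindu, wesriyo ~ wesriyu — Dovikan o corresponds to Havate u word-finally.
Applying these to Dovikan 'kalveyo':
  kalveyo → karveyo   (l→r after a vowel, before a labial obstruent)
  karveyo → karveyu   (o→u word-finally)
So the Havate cognate is 'karveyu'.

karveyu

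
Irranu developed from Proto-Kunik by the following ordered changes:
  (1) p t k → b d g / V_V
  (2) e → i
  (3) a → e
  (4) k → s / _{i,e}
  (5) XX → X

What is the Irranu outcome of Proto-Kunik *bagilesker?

begilisir

Irranu: start from *bagilesker.
  rule 1: no change — bagilesker
  rule 2 (vowel merger): bagilesker → bagiliskir
  rule 3 (vowel merger): bagiliskir → begiliskir
  rule 4 (palatalisation): begiliskir → begilissir
  rule 5 (degemination): begilissir → begilisir
  ⇒ Irranu begilisir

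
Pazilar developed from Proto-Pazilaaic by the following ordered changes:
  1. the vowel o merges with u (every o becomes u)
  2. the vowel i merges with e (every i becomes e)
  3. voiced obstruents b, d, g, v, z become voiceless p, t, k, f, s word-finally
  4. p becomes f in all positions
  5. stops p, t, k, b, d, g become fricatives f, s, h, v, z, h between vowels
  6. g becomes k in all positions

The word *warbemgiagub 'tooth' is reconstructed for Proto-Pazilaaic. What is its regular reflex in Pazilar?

warbemkeahuf

Pazilar: *warbemgiagub
  warbemgiagub (rule 1 does not apply)
  warbemgiagub → warbemgeagub   [vowel merger]
  warbemgeagub → warbemgeagup   [final devoicing]
  warbemgeagup → warbemgeaguf   [unconditioned shift]
  warbemgeaguf → warbemgeahuf   [intervocalic lenition]
  warbemgeahuf → warbemkeahuf   [unconditioned shift]
  giving Pazilar warbemkeahuf.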